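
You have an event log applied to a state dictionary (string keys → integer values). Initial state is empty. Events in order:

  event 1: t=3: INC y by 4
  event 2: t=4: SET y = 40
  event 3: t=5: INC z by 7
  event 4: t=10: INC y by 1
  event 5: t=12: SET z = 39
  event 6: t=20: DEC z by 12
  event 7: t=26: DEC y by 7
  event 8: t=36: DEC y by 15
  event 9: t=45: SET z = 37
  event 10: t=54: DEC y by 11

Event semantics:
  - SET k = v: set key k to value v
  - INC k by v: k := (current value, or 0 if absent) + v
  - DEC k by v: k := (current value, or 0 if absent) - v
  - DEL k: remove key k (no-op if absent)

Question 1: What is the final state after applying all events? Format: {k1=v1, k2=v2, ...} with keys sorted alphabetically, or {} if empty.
  after event 1 (t=3: INC y by 4): {y=4}
  after event 2 (t=4: SET y = 40): {y=40}
  after event 3 (t=5: INC z by 7): {y=40, z=7}
  after event 4 (t=10: INC y by 1): {y=41, z=7}
  after event 5 (t=12: SET z = 39): {y=41, z=39}
  after event 6 (t=20: DEC z by 12): {y=41, z=27}
  after event 7 (t=26: DEC y by 7): {y=34, z=27}
  after event 8 (t=36: DEC y by 15): {y=19, z=27}
  after event 9 (t=45: SET z = 37): {y=19, z=37}
  after event 10 (t=54: DEC y by 11): {y=8, z=37}

Answer: {y=8, z=37}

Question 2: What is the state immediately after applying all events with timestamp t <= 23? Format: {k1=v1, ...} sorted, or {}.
Answer: {y=41, z=27}

Derivation:
Apply events with t <= 23 (6 events):
  after event 1 (t=3: INC y by 4): {y=4}
  after event 2 (t=4: SET y = 40): {y=40}
  after event 3 (t=5: INC z by 7): {y=40, z=7}
  after event 4 (t=10: INC y by 1): {y=41, z=7}
  after event 5 (t=12: SET z = 39): {y=41, z=39}
  after event 6 (t=20: DEC z by 12): {y=41, z=27}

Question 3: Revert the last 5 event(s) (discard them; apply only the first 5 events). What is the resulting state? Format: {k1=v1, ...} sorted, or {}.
Keep first 5 events (discard last 5):
  after event 1 (t=3: INC y by 4): {y=4}
  after event 2 (t=4: SET y = 40): {y=40}
  after event 3 (t=5: INC z by 7): {y=40, z=7}
  after event 4 (t=10: INC y by 1): {y=41, z=7}
  after event 5 (t=12: SET z = 39): {y=41, z=39}

Answer: {y=41, z=39}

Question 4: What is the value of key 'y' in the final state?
Answer: 8

Derivation:
Track key 'y' through all 10 events:
  event 1 (t=3: INC y by 4): y (absent) -> 4
  event 2 (t=4: SET y = 40): y 4 -> 40
  event 3 (t=5: INC z by 7): y unchanged
  event 4 (t=10: INC y by 1): y 40 -> 41
  event 5 (t=12: SET z = 39): y unchanged
  event 6 (t=20: DEC z by 12): y unchanged
  event 7 (t=26: DEC y by 7): y 41 -> 34
  event 8 (t=36: DEC y by 15): y 34 -> 19
  event 9 (t=45: SET z = 37): y unchanged
  event 10 (t=54: DEC y by 11): y 19 -> 8
Final: y = 8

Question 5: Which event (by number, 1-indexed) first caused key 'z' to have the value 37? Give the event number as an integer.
Looking for first event where z becomes 37:
  event 3: z = 7
  event 4: z = 7
  event 5: z = 39
  event 6: z = 27
  event 7: z = 27
  event 8: z = 27
  event 9: z 27 -> 37  <-- first match

Answer: 9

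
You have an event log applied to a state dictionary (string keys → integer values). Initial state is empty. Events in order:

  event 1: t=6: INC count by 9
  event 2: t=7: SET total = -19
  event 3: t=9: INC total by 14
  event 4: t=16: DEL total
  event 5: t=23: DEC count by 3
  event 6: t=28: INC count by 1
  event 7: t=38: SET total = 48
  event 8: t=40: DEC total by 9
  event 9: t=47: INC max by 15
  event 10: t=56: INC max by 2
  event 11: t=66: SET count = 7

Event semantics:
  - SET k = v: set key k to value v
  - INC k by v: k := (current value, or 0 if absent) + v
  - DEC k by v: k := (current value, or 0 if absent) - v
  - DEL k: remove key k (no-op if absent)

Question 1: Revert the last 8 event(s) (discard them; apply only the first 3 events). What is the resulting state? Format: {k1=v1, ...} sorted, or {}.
Answer: {count=9, total=-5}

Derivation:
Keep first 3 events (discard last 8):
  after event 1 (t=6: INC count by 9): {count=9}
  after event 2 (t=7: SET total = -19): {count=9, total=-19}
  after event 3 (t=9: INC total by 14): {count=9, total=-5}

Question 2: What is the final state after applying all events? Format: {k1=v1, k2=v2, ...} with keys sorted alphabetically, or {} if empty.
Answer: {count=7, max=17, total=39}

Derivation:
  after event 1 (t=6: INC count by 9): {count=9}
  after event 2 (t=7: SET total = -19): {count=9, total=-19}
  after event 3 (t=9: INC total by 14): {count=9, total=-5}
  after event 4 (t=16: DEL total): {count=9}
  after event 5 (t=23: DEC count by 3): {count=6}
  after event 6 (t=28: INC count by 1): {count=7}
  after event 7 (t=38: SET total = 48): {count=7, total=48}
  after event 8 (t=40: DEC total by 9): {count=7, total=39}
  after event 9 (t=47: INC max by 15): {count=7, max=15, total=39}
  after event 10 (t=56: INC max by 2): {count=7, max=17, total=39}
  after event 11 (t=66: SET count = 7): {count=7, max=17, total=39}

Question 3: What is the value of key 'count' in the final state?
Answer: 7

Derivation:
Track key 'count' through all 11 events:
  event 1 (t=6: INC count by 9): count (absent) -> 9
  event 2 (t=7: SET total = -19): count unchanged
  event 3 (t=9: INC total by 14): count unchanged
  event 4 (t=16: DEL total): count unchanged
  event 5 (t=23: DEC count by 3): count 9 -> 6
  event 6 (t=28: INC count by 1): count 6 -> 7
  event 7 (t=38: SET total = 48): count unchanged
  event 8 (t=40: DEC total by 9): count unchanged
  event 9 (t=47: INC max by 15): count unchanged
  event 10 (t=56: INC max by 2): count unchanged
  event 11 (t=66: SET count = 7): count 7 -> 7
Final: count = 7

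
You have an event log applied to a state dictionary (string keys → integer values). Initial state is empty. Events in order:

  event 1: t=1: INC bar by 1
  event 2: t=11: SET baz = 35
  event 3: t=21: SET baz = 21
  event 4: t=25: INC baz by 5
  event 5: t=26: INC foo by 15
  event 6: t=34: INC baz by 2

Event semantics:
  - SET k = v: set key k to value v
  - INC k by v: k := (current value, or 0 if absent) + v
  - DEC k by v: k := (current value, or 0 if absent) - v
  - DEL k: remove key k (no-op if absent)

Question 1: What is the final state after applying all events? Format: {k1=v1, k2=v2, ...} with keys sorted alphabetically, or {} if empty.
Answer: {bar=1, baz=28, foo=15}

Derivation:
  after event 1 (t=1: INC bar by 1): {bar=1}
  after event 2 (t=11: SET baz = 35): {bar=1, baz=35}
  after event 3 (t=21: SET baz = 21): {bar=1, baz=21}
  after event 4 (t=25: INC baz by 5): {bar=1, baz=26}
  after event 5 (t=26: INC foo by 15): {bar=1, baz=26, foo=15}
  after event 6 (t=34: INC baz by 2): {bar=1, baz=28, foo=15}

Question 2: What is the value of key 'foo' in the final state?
Answer: 15

Derivation:
Track key 'foo' through all 6 events:
  event 1 (t=1: INC bar by 1): foo unchanged
  event 2 (t=11: SET baz = 35): foo unchanged
  event 3 (t=21: SET baz = 21): foo unchanged
  event 4 (t=25: INC baz by 5): foo unchanged
  event 5 (t=26: INC foo by 15): foo (absent) -> 15
  event 6 (t=34: INC baz by 2): foo unchanged
Final: foo = 15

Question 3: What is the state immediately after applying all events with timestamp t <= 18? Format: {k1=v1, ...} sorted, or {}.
Answer: {bar=1, baz=35}

Derivation:
Apply events with t <= 18 (2 events):
  after event 1 (t=1: INC bar by 1): {bar=1}
  after event 2 (t=11: SET baz = 35): {bar=1, baz=35}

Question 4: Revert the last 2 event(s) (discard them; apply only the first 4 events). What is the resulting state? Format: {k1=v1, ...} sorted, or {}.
Keep first 4 events (discard last 2):
  after event 1 (t=1: INC bar by 1): {bar=1}
  after event 2 (t=11: SET baz = 35): {bar=1, baz=35}
  after event 3 (t=21: SET baz = 21): {bar=1, baz=21}
  after event 4 (t=25: INC baz by 5): {bar=1, baz=26}

Answer: {bar=1, baz=26}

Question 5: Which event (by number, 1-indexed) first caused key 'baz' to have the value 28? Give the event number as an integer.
Looking for first event where baz becomes 28:
  event 2: baz = 35
  event 3: baz = 21
  event 4: baz = 26
  event 5: baz = 26
  event 6: baz 26 -> 28  <-- first match

Answer: 6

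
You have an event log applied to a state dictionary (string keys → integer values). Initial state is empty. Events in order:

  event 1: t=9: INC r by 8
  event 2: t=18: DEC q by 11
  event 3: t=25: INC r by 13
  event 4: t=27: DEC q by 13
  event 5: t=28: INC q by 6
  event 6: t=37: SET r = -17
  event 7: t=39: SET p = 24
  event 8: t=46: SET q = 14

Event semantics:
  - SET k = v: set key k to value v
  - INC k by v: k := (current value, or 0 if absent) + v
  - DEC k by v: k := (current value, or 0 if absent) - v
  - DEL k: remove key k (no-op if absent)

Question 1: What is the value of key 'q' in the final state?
Answer: 14

Derivation:
Track key 'q' through all 8 events:
  event 1 (t=9: INC r by 8): q unchanged
  event 2 (t=18: DEC q by 11): q (absent) -> -11
  event 3 (t=25: INC r by 13): q unchanged
  event 4 (t=27: DEC q by 13): q -11 -> -24
  event 5 (t=28: INC q by 6): q -24 -> -18
  event 6 (t=37: SET r = -17): q unchanged
  event 7 (t=39: SET p = 24): q unchanged
  event 8 (t=46: SET q = 14): q -18 -> 14
Final: q = 14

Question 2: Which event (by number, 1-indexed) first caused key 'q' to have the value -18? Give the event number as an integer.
Answer: 5

Derivation:
Looking for first event where q becomes -18:
  event 2: q = -11
  event 3: q = -11
  event 4: q = -24
  event 5: q -24 -> -18  <-- first match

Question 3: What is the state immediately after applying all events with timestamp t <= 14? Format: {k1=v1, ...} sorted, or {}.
Answer: {r=8}

Derivation:
Apply events with t <= 14 (1 events):
  after event 1 (t=9: INC r by 8): {r=8}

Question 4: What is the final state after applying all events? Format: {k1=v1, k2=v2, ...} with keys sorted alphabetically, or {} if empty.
Answer: {p=24, q=14, r=-17}

Derivation:
  after event 1 (t=9: INC r by 8): {r=8}
  after event 2 (t=18: DEC q by 11): {q=-11, r=8}
  after event 3 (t=25: INC r by 13): {q=-11, r=21}
  after event 4 (t=27: DEC q by 13): {q=-24, r=21}
  after event 5 (t=28: INC q by 6): {q=-18, r=21}
  after event 6 (t=37: SET r = -17): {q=-18, r=-17}
  after event 7 (t=39: SET p = 24): {p=24, q=-18, r=-17}
  after event 8 (t=46: SET q = 14): {p=24, q=14, r=-17}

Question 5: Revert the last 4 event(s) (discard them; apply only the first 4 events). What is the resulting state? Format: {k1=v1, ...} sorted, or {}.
Keep first 4 events (discard last 4):
  after event 1 (t=9: INC r by 8): {r=8}
  after event 2 (t=18: DEC q by 11): {q=-11, r=8}
  after event 3 (t=25: INC r by 13): {q=-11, r=21}
  after event 4 (t=27: DEC q by 13): {q=-24, r=21}

Answer: {q=-24, r=21}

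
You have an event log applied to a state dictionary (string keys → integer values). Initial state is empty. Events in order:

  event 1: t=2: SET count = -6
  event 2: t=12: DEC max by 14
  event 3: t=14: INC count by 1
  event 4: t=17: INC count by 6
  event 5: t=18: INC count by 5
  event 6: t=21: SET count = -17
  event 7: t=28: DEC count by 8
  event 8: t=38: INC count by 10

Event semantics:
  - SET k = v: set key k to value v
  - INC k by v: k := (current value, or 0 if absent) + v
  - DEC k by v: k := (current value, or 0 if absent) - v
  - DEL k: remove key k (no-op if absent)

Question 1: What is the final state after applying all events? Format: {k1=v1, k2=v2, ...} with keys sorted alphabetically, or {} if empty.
  after event 1 (t=2: SET count = -6): {count=-6}
  after event 2 (t=12: DEC max by 14): {count=-6, max=-14}
  after event 3 (t=14: INC count by 1): {count=-5, max=-14}
  after event 4 (t=17: INC count by 6): {count=1, max=-14}
  after event 5 (t=18: INC count by 5): {count=6, max=-14}
  after event 6 (t=21: SET count = -17): {count=-17, max=-14}
  after event 7 (t=28: DEC count by 8): {count=-25, max=-14}
  after event 8 (t=38: INC count by 10): {count=-15, max=-14}

Answer: {count=-15, max=-14}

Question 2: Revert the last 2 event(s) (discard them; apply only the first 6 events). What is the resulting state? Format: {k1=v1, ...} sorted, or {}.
Keep first 6 events (discard last 2):
  after event 1 (t=2: SET count = -6): {count=-6}
  after event 2 (t=12: DEC max by 14): {count=-6, max=-14}
  after event 3 (t=14: INC count by 1): {count=-5, max=-14}
  after event 4 (t=17: INC count by 6): {count=1, max=-14}
  after event 5 (t=18: INC count by 5): {count=6, max=-14}
  after event 6 (t=21: SET count = -17): {count=-17, max=-14}

Answer: {count=-17, max=-14}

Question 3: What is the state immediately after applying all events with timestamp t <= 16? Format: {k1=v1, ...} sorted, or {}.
Answer: {count=-5, max=-14}

Derivation:
Apply events with t <= 16 (3 events):
  after event 1 (t=2: SET count = -6): {count=-6}
  after event 2 (t=12: DEC max by 14): {count=-6, max=-14}
  after event 3 (t=14: INC count by 1): {count=-5, max=-14}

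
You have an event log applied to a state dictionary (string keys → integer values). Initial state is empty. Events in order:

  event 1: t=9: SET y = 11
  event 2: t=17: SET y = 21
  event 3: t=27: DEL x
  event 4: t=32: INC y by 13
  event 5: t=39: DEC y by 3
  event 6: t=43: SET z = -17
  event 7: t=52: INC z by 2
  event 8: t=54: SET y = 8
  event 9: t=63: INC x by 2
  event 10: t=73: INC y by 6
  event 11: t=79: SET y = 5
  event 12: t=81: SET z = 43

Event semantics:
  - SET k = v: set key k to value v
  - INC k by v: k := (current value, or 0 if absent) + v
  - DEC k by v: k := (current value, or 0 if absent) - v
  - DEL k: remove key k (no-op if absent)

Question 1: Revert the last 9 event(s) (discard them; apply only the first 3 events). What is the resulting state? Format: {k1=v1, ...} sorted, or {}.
Answer: {y=21}

Derivation:
Keep first 3 events (discard last 9):
  after event 1 (t=9: SET y = 11): {y=11}
  after event 2 (t=17: SET y = 21): {y=21}
  after event 3 (t=27: DEL x): {y=21}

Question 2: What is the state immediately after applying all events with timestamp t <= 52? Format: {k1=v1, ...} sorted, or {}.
Apply events with t <= 52 (7 events):
  after event 1 (t=9: SET y = 11): {y=11}
  after event 2 (t=17: SET y = 21): {y=21}
  after event 3 (t=27: DEL x): {y=21}
  after event 4 (t=32: INC y by 13): {y=34}
  after event 5 (t=39: DEC y by 3): {y=31}
  after event 6 (t=43: SET z = -17): {y=31, z=-17}
  after event 7 (t=52: INC z by 2): {y=31, z=-15}

Answer: {y=31, z=-15}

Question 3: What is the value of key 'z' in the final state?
Track key 'z' through all 12 events:
  event 1 (t=9: SET y = 11): z unchanged
  event 2 (t=17: SET y = 21): z unchanged
  event 3 (t=27: DEL x): z unchanged
  event 4 (t=32: INC y by 13): z unchanged
  event 5 (t=39: DEC y by 3): z unchanged
  event 6 (t=43: SET z = -17): z (absent) -> -17
  event 7 (t=52: INC z by 2): z -17 -> -15
  event 8 (t=54: SET y = 8): z unchanged
  event 9 (t=63: INC x by 2): z unchanged
  event 10 (t=73: INC y by 6): z unchanged
  event 11 (t=79: SET y = 5): z unchanged
  event 12 (t=81: SET z = 43): z -15 -> 43
Final: z = 43

Answer: 43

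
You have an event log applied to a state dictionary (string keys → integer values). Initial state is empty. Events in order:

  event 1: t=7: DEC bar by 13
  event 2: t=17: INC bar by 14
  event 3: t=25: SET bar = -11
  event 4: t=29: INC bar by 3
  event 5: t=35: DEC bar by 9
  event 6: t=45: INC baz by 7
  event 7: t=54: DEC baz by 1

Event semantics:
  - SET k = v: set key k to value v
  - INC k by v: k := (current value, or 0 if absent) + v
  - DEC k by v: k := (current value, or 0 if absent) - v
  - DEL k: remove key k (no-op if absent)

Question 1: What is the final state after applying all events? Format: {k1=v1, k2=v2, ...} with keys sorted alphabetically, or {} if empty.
Answer: {bar=-17, baz=6}

Derivation:
  after event 1 (t=7: DEC bar by 13): {bar=-13}
  after event 2 (t=17: INC bar by 14): {bar=1}
  after event 3 (t=25: SET bar = -11): {bar=-11}
  after event 4 (t=29: INC bar by 3): {bar=-8}
  after event 5 (t=35: DEC bar by 9): {bar=-17}
  after event 6 (t=45: INC baz by 7): {bar=-17, baz=7}
  after event 7 (t=54: DEC baz by 1): {bar=-17, baz=6}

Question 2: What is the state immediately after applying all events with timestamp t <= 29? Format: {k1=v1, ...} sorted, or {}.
Answer: {bar=-8}

Derivation:
Apply events with t <= 29 (4 events):
  after event 1 (t=7: DEC bar by 13): {bar=-13}
  after event 2 (t=17: INC bar by 14): {bar=1}
  after event 3 (t=25: SET bar = -11): {bar=-11}
  after event 4 (t=29: INC bar by 3): {bar=-8}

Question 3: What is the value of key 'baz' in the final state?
Answer: 6

Derivation:
Track key 'baz' through all 7 events:
  event 1 (t=7: DEC bar by 13): baz unchanged
  event 2 (t=17: INC bar by 14): baz unchanged
  event 3 (t=25: SET bar = -11): baz unchanged
  event 4 (t=29: INC bar by 3): baz unchanged
  event 5 (t=35: DEC bar by 9): baz unchanged
  event 6 (t=45: INC baz by 7): baz (absent) -> 7
  event 7 (t=54: DEC baz by 1): baz 7 -> 6
Final: baz = 6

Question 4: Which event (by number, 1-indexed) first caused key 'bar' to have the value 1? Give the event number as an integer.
Answer: 2

Derivation:
Looking for first event where bar becomes 1:
  event 1: bar = -13
  event 2: bar -13 -> 1  <-- first match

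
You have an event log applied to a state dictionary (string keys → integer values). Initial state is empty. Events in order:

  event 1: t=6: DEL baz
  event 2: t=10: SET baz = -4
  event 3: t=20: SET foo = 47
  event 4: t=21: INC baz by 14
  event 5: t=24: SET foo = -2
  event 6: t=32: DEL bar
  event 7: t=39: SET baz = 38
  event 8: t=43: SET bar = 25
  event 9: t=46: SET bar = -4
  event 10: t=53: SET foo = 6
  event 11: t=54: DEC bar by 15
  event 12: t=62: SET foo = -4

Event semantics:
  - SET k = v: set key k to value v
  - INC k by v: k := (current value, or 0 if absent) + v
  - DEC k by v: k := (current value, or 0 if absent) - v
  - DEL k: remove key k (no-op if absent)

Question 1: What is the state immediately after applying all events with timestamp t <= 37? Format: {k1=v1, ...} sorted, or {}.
Apply events with t <= 37 (6 events):
  after event 1 (t=6: DEL baz): {}
  after event 2 (t=10: SET baz = -4): {baz=-4}
  after event 3 (t=20: SET foo = 47): {baz=-4, foo=47}
  after event 4 (t=21: INC baz by 14): {baz=10, foo=47}
  after event 5 (t=24: SET foo = -2): {baz=10, foo=-2}
  after event 6 (t=32: DEL bar): {baz=10, foo=-2}

Answer: {baz=10, foo=-2}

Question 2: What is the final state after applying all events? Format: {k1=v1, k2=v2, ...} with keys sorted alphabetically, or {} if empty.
Answer: {bar=-19, baz=38, foo=-4}

Derivation:
  after event 1 (t=6: DEL baz): {}
  after event 2 (t=10: SET baz = -4): {baz=-4}
  after event 3 (t=20: SET foo = 47): {baz=-4, foo=47}
  after event 4 (t=21: INC baz by 14): {baz=10, foo=47}
  after event 5 (t=24: SET foo = -2): {baz=10, foo=-2}
  after event 6 (t=32: DEL bar): {baz=10, foo=-2}
  after event 7 (t=39: SET baz = 38): {baz=38, foo=-2}
  after event 8 (t=43: SET bar = 25): {bar=25, baz=38, foo=-2}
  after event 9 (t=46: SET bar = -4): {bar=-4, baz=38, foo=-2}
  after event 10 (t=53: SET foo = 6): {bar=-4, baz=38, foo=6}
  after event 11 (t=54: DEC bar by 15): {bar=-19, baz=38, foo=6}
  after event 12 (t=62: SET foo = -4): {bar=-19, baz=38, foo=-4}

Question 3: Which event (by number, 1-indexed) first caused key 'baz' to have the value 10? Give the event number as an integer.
Looking for first event where baz becomes 10:
  event 2: baz = -4
  event 3: baz = -4
  event 4: baz -4 -> 10  <-- first match

Answer: 4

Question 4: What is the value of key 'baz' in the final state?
Answer: 38

Derivation:
Track key 'baz' through all 12 events:
  event 1 (t=6: DEL baz): baz (absent) -> (absent)
  event 2 (t=10: SET baz = -4): baz (absent) -> -4
  event 3 (t=20: SET foo = 47): baz unchanged
  event 4 (t=21: INC baz by 14): baz -4 -> 10
  event 5 (t=24: SET foo = -2): baz unchanged
  event 6 (t=32: DEL bar): baz unchanged
  event 7 (t=39: SET baz = 38): baz 10 -> 38
  event 8 (t=43: SET bar = 25): baz unchanged
  event 9 (t=46: SET bar = -4): baz unchanged
  event 10 (t=53: SET foo = 6): baz unchanged
  event 11 (t=54: DEC bar by 15): baz unchanged
  event 12 (t=62: SET foo = -4): baz unchanged
Final: baz = 38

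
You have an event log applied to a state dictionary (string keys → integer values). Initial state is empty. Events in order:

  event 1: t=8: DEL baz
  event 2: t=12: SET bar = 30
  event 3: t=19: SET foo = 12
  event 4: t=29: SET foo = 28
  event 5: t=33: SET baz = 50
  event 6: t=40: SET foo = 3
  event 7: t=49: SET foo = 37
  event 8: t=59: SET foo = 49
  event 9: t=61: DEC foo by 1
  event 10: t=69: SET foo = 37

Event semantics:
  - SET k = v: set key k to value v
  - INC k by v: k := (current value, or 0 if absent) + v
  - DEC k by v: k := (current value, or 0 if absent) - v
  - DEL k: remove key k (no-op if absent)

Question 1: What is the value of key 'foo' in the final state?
Answer: 37

Derivation:
Track key 'foo' through all 10 events:
  event 1 (t=8: DEL baz): foo unchanged
  event 2 (t=12: SET bar = 30): foo unchanged
  event 3 (t=19: SET foo = 12): foo (absent) -> 12
  event 4 (t=29: SET foo = 28): foo 12 -> 28
  event 5 (t=33: SET baz = 50): foo unchanged
  event 6 (t=40: SET foo = 3): foo 28 -> 3
  event 7 (t=49: SET foo = 37): foo 3 -> 37
  event 8 (t=59: SET foo = 49): foo 37 -> 49
  event 9 (t=61: DEC foo by 1): foo 49 -> 48
  event 10 (t=69: SET foo = 37): foo 48 -> 37
Final: foo = 37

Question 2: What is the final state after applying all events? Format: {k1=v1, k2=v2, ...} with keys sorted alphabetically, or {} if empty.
  after event 1 (t=8: DEL baz): {}
  after event 2 (t=12: SET bar = 30): {bar=30}
  after event 3 (t=19: SET foo = 12): {bar=30, foo=12}
  after event 4 (t=29: SET foo = 28): {bar=30, foo=28}
  after event 5 (t=33: SET baz = 50): {bar=30, baz=50, foo=28}
  after event 6 (t=40: SET foo = 3): {bar=30, baz=50, foo=3}
  after event 7 (t=49: SET foo = 37): {bar=30, baz=50, foo=37}
  after event 8 (t=59: SET foo = 49): {bar=30, baz=50, foo=49}
  after event 9 (t=61: DEC foo by 1): {bar=30, baz=50, foo=48}
  after event 10 (t=69: SET foo = 37): {bar=30, baz=50, foo=37}

Answer: {bar=30, baz=50, foo=37}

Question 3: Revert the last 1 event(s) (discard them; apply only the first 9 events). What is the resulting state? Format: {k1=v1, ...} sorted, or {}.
Answer: {bar=30, baz=50, foo=48}

Derivation:
Keep first 9 events (discard last 1):
  after event 1 (t=8: DEL baz): {}
  after event 2 (t=12: SET bar = 30): {bar=30}
  after event 3 (t=19: SET foo = 12): {bar=30, foo=12}
  after event 4 (t=29: SET foo = 28): {bar=30, foo=28}
  after event 5 (t=33: SET baz = 50): {bar=30, baz=50, foo=28}
  after event 6 (t=40: SET foo = 3): {bar=30, baz=50, foo=3}
  after event 7 (t=49: SET foo = 37): {bar=30, baz=50, foo=37}
  after event 8 (t=59: SET foo = 49): {bar=30, baz=50, foo=49}
  after event 9 (t=61: DEC foo by 1): {bar=30, baz=50, foo=48}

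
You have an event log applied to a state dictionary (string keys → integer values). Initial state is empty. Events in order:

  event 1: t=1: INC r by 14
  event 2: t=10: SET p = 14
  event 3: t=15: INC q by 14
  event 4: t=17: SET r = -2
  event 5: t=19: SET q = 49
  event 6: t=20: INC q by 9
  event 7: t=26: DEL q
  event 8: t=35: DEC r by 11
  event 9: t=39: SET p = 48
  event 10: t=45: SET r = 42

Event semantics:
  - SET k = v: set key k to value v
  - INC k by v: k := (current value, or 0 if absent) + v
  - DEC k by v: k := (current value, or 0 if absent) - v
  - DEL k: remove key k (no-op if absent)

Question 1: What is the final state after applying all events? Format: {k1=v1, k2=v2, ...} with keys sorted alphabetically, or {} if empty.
  after event 1 (t=1: INC r by 14): {r=14}
  after event 2 (t=10: SET p = 14): {p=14, r=14}
  after event 3 (t=15: INC q by 14): {p=14, q=14, r=14}
  after event 4 (t=17: SET r = -2): {p=14, q=14, r=-2}
  after event 5 (t=19: SET q = 49): {p=14, q=49, r=-2}
  after event 6 (t=20: INC q by 9): {p=14, q=58, r=-2}
  after event 7 (t=26: DEL q): {p=14, r=-2}
  after event 8 (t=35: DEC r by 11): {p=14, r=-13}
  after event 9 (t=39: SET p = 48): {p=48, r=-13}
  after event 10 (t=45: SET r = 42): {p=48, r=42}

Answer: {p=48, r=42}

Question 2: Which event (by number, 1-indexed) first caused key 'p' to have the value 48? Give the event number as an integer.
Answer: 9

Derivation:
Looking for first event where p becomes 48:
  event 2: p = 14
  event 3: p = 14
  event 4: p = 14
  event 5: p = 14
  event 6: p = 14
  event 7: p = 14
  event 8: p = 14
  event 9: p 14 -> 48  <-- first match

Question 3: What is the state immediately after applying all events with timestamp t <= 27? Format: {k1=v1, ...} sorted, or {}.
Apply events with t <= 27 (7 events):
  after event 1 (t=1: INC r by 14): {r=14}
  after event 2 (t=10: SET p = 14): {p=14, r=14}
  after event 3 (t=15: INC q by 14): {p=14, q=14, r=14}
  after event 4 (t=17: SET r = -2): {p=14, q=14, r=-2}
  after event 5 (t=19: SET q = 49): {p=14, q=49, r=-2}
  after event 6 (t=20: INC q by 9): {p=14, q=58, r=-2}
  after event 7 (t=26: DEL q): {p=14, r=-2}

Answer: {p=14, r=-2}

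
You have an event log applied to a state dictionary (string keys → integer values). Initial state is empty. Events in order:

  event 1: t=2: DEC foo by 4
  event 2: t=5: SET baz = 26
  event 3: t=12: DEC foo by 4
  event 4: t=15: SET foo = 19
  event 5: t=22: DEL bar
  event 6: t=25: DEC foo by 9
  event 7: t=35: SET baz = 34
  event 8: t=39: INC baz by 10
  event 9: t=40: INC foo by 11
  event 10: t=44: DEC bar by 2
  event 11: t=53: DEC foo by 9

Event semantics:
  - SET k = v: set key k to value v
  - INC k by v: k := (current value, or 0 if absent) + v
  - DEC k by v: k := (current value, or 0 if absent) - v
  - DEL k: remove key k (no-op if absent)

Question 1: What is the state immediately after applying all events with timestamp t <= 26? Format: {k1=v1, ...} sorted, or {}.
Apply events with t <= 26 (6 events):
  after event 1 (t=2: DEC foo by 4): {foo=-4}
  after event 2 (t=5: SET baz = 26): {baz=26, foo=-4}
  after event 3 (t=12: DEC foo by 4): {baz=26, foo=-8}
  after event 4 (t=15: SET foo = 19): {baz=26, foo=19}
  after event 5 (t=22: DEL bar): {baz=26, foo=19}
  after event 6 (t=25: DEC foo by 9): {baz=26, foo=10}

Answer: {baz=26, foo=10}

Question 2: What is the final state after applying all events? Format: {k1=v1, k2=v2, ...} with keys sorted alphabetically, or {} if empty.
  after event 1 (t=2: DEC foo by 4): {foo=-4}
  after event 2 (t=5: SET baz = 26): {baz=26, foo=-4}
  after event 3 (t=12: DEC foo by 4): {baz=26, foo=-8}
  after event 4 (t=15: SET foo = 19): {baz=26, foo=19}
  after event 5 (t=22: DEL bar): {baz=26, foo=19}
  after event 6 (t=25: DEC foo by 9): {baz=26, foo=10}
  after event 7 (t=35: SET baz = 34): {baz=34, foo=10}
  after event 8 (t=39: INC baz by 10): {baz=44, foo=10}
  after event 9 (t=40: INC foo by 11): {baz=44, foo=21}
  after event 10 (t=44: DEC bar by 2): {bar=-2, baz=44, foo=21}
  after event 11 (t=53: DEC foo by 9): {bar=-2, baz=44, foo=12}

Answer: {bar=-2, baz=44, foo=12}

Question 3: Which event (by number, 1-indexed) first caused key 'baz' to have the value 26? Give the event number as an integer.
Answer: 2

Derivation:
Looking for first event where baz becomes 26:
  event 2: baz (absent) -> 26  <-- first match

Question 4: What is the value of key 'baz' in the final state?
Answer: 44

Derivation:
Track key 'baz' through all 11 events:
  event 1 (t=2: DEC foo by 4): baz unchanged
  event 2 (t=5: SET baz = 26): baz (absent) -> 26
  event 3 (t=12: DEC foo by 4): baz unchanged
  event 4 (t=15: SET foo = 19): baz unchanged
  event 5 (t=22: DEL bar): baz unchanged
  event 6 (t=25: DEC foo by 9): baz unchanged
  event 7 (t=35: SET baz = 34): baz 26 -> 34
  event 8 (t=39: INC baz by 10): baz 34 -> 44
  event 9 (t=40: INC foo by 11): baz unchanged
  event 10 (t=44: DEC bar by 2): baz unchanged
  event 11 (t=53: DEC foo by 9): baz unchanged
Final: baz = 44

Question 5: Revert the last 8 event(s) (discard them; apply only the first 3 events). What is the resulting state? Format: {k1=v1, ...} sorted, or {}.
Answer: {baz=26, foo=-8}

Derivation:
Keep first 3 events (discard last 8):
  after event 1 (t=2: DEC foo by 4): {foo=-4}
  after event 2 (t=5: SET baz = 26): {baz=26, foo=-4}
  after event 3 (t=12: DEC foo by 4): {baz=26, foo=-8}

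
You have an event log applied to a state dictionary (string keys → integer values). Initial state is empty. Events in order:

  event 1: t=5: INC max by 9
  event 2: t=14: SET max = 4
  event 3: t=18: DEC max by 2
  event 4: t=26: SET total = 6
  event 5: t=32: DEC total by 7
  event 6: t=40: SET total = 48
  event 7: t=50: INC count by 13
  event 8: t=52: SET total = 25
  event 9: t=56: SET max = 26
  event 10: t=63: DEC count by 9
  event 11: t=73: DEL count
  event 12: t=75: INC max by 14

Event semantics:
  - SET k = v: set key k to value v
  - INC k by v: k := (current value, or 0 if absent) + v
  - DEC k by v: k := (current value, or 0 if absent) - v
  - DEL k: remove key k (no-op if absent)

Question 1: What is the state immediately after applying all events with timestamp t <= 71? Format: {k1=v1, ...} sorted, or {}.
Apply events with t <= 71 (10 events):
  after event 1 (t=5: INC max by 9): {max=9}
  after event 2 (t=14: SET max = 4): {max=4}
  after event 3 (t=18: DEC max by 2): {max=2}
  after event 4 (t=26: SET total = 6): {max=2, total=6}
  after event 5 (t=32: DEC total by 7): {max=2, total=-1}
  after event 6 (t=40: SET total = 48): {max=2, total=48}
  after event 7 (t=50: INC count by 13): {count=13, max=2, total=48}
  after event 8 (t=52: SET total = 25): {count=13, max=2, total=25}
  after event 9 (t=56: SET max = 26): {count=13, max=26, total=25}
  after event 10 (t=63: DEC count by 9): {count=4, max=26, total=25}

Answer: {count=4, max=26, total=25}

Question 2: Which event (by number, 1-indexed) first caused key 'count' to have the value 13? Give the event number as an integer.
Answer: 7

Derivation:
Looking for first event where count becomes 13:
  event 7: count (absent) -> 13  <-- first match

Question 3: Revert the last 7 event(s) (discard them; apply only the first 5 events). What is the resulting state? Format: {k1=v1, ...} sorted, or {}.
Keep first 5 events (discard last 7):
  after event 1 (t=5: INC max by 9): {max=9}
  after event 2 (t=14: SET max = 4): {max=4}
  after event 3 (t=18: DEC max by 2): {max=2}
  after event 4 (t=26: SET total = 6): {max=2, total=6}
  after event 5 (t=32: DEC total by 7): {max=2, total=-1}

Answer: {max=2, total=-1}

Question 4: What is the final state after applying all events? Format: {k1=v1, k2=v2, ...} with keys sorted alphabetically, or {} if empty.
Answer: {max=40, total=25}

Derivation:
  after event 1 (t=5: INC max by 9): {max=9}
  after event 2 (t=14: SET max = 4): {max=4}
  after event 3 (t=18: DEC max by 2): {max=2}
  after event 4 (t=26: SET total = 6): {max=2, total=6}
  after event 5 (t=32: DEC total by 7): {max=2, total=-1}
  after event 6 (t=40: SET total = 48): {max=2, total=48}
  after event 7 (t=50: INC count by 13): {count=13, max=2, total=48}
  after event 8 (t=52: SET total = 25): {count=13, max=2, total=25}
  after event 9 (t=56: SET max = 26): {count=13, max=26, total=25}
  after event 10 (t=63: DEC count by 9): {count=4, max=26, total=25}
  after event 11 (t=73: DEL count): {max=26, total=25}
  after event 12 (t=75: INC max by 14): {max=40, total=25}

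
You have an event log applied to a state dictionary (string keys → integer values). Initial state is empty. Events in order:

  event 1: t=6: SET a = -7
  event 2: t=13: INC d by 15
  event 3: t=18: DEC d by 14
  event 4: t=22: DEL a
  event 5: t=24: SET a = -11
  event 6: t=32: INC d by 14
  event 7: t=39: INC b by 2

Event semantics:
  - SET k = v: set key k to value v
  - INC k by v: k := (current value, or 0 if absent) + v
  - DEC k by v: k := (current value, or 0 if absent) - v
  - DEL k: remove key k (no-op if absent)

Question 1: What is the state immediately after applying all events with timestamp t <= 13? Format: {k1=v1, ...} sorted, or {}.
Apply events with t <= 13 (2 events):
  after event 1 (t=6: SET a = -7): {a=-7}
  after event 2 (t=13: INC d by 15): {a=-7, d=15}

Answer: {a=-7, d=15}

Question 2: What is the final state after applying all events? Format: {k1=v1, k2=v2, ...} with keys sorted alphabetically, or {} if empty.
  after event 1 (t=6: SET a = -7): {a=-7}
  after event 2 (t=13: INC d by 15): {a=-7, d=15}
  after event 3 (t=18: DEC d by 14): {a=-7, d=1}
  after event 4 (t=22: DEL a): {d=1}
  after event 5 (t=24: SET a = -11): {a=-11, d=1}
  after event 6 (t=32: INC d by 14): {a=-11, d=15}
  after event 7 (t=39: INC b by 2): {a=-11, b=2, d=15}

Answer: {a=-11, b=2, d=15}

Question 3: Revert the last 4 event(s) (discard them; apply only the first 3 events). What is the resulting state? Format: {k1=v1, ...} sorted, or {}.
Keep first 3 events (discard last 4):
  after event 1 (t=6: SET a = -7): {a=-7}
  after event 2 (t=13: INC d by 15): {a=-7, d=15}
  after event 3 (t=18: DEC d by 14): {a=-7, d=1}

Answer: {a=-7, d=1}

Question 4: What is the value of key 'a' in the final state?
Track key 'a' through all 7 events:
  event 1 (t=6: SET a = -7): a (absent) -> -7
  event 2 (t=13: INC d by 15): a unchanged
  event 3 (t=18: DEC d by 14): a unchanged
  event 4 (t=22: DEL a): a -7 -> (absent)
  event 5 (t=24: SET a = -11): a (absent) -> -11
  event 6 (t=32: INC d by 14): a unchanged
  event 7 (t=39: INC b by 2): a unchanged
Final: a = -11

Answer: -11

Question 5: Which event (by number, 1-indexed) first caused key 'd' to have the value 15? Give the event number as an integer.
Looking for first event where d becomes 15:
  event 2: d (absent) -> 15  <-- first match

Answer: 2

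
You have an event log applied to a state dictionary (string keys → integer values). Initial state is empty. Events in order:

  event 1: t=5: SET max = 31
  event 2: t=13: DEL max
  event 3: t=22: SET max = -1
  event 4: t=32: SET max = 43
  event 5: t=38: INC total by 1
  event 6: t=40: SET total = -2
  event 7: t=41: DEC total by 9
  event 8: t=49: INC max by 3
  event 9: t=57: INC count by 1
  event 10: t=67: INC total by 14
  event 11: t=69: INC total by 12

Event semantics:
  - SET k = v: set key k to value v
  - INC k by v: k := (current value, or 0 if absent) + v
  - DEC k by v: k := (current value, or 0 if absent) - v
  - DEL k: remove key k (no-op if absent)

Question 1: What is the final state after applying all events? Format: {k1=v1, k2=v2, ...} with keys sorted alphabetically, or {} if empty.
Answer: {count=1, max=46, total=15}

Derivation:
  after event 1 (t=5: SET max = 31): {max=31}
  after event 2 (t=13: DEL max): {}
  after event 3 (t=22: SET max = -1): {max=-1}
  after event 4 (t=32: SET max = 43): {max=43}
  after event 5 (t=38: INC total by 1): {max=43, total=1}
  after event 6 (t=40: SET total = -2): {max=43, total=-2}
  after event 7 (t=41: DEC total by 9): {max=43, total=-11}
  after event 8 (t=49: INC max by 3): {max=46, total=-11}
  after event 9 (t=57: INC count by 1): {count=1, max=46, total=-11}
  after event 10 (t=67: INC total by 14): {count=1, max=46, total=3}
  after event 11 (t=69: INC total by 12): {count=1, max=46, total=15}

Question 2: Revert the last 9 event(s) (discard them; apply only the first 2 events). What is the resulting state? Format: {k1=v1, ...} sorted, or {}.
Answer: {}

Derivation:
Keep first 2 events (discard last 9):
  after event 1 (t=5: SET max = 31): {max=31}
  after event 2 (t=13: DEL max): {}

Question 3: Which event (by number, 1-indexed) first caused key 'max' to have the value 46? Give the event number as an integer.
Looking for first event where max becomes 46:
  event 1: max = 31
  event 2: max = (absent)
  event 3: max = -1
  event 4: max = 43
  event 5: max = 43
  event 6: max = 43
  event 7: max = 43
  event 8: max 43 -> 46  <-- first match

Answer: 8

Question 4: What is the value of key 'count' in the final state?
Answer: 1

Derivation:
Track key 'count' through all 11 events:
  event 1 (t=5: SET max = 31): count unchanged
  event 2 (t=13: DEL max): count unchanged
  event 3 (t=22: SET max = -1): count unchanged
  event 4 (t=32: SET max = 43): count unchanged
  event 5 (t=38: INC total by 1): count unchanged
  event 6 (t=40: SET total = -2): count unchanged
  event 7 (t=41: DEC total by 9): count unchanged
  event 8 (t=49: INC max by 3): count unchanged
  event 9 (t=57: INC count by 1): count (absent) -> 1
  event 10 (t=67: INC total by 14): count unchanged
  event 11 (t=69: INC total by 12): count unchanged
Final: count = 1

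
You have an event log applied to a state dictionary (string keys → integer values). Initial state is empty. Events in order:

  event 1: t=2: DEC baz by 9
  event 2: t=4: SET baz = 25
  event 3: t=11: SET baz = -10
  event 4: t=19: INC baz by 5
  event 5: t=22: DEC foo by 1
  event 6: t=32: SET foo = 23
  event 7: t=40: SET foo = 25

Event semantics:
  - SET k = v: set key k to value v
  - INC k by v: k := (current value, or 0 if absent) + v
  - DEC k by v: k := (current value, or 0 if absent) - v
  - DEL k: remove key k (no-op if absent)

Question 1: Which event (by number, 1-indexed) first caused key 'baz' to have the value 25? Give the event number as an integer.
Answer: 2

Derivation:
Looking for first event where baz becomes 25:
  event 1: baz = -9
  event 2: baz -9 -> 25  <-- first match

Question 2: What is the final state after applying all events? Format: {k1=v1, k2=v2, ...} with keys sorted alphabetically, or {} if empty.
  after event 1 (t=2: DEC baz by 9): {baz=-9}
  after event 2 (t=4: SET baz = 25): {baz=25}
  after event 3 (t=11: SET baz = -10): {baz=-10}
  after event 4 (t=19: INC baz by 5): {baz=-5}
  after event 5 (t=22: DEC foo by 1): {baz=-5, foo=-1}
  after event 6 (t=32: SET foo = 23): {baz=-5, foo=23}
  after event 7 (t=40: SET foo = 25): {baz=-5, foo=25}

Answer: {baz=-5, foo=25}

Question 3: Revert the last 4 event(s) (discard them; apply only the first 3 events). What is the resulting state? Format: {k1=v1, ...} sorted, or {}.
Keep first 3 events (discard last 4):
  after event 1 (t=2: DEC baz by 9): {baz=-9}
  after event 2 (t=4: SET baz = 25): {baz=25}
  after event 3 (t=11: SET baz = -10): {baz=-10}

Answer: {baz=-10}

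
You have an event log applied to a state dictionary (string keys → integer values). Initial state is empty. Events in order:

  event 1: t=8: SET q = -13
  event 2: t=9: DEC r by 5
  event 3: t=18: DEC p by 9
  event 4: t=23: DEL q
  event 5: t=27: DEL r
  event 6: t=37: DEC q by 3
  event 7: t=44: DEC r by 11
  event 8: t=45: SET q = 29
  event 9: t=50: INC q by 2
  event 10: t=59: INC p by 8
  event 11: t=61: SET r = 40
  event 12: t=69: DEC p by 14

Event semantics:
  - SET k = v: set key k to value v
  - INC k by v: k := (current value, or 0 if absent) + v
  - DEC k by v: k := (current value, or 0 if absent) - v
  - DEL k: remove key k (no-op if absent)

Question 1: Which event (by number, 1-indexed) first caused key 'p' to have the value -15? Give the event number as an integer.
Answer: 12

Derivation:
Looking for first event where p becomes -15:
  event 3: p = -9
  event 4: p = -9
  event 5: p = -9
  event 6: p = -9
  event 7: p = -9
  event 8: p = -9
  event 9: p = -9
  event 10: p = -1
  event 11: p = -1
  event 12: p -1 -> -15  <-- first match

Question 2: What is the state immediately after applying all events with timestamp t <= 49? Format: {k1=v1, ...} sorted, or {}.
Apply events with t <= 49 (8 events):
  after event 1 (t=8: SET q = -13): {q=-13}
  after event 2 (t=9: DEC r by 5): {q=-13, r=-5}
  after event 3 (t=18: DEC p by 9): {p=-9, q=-13, r=-5}
  after event 4 (t=23: DEL q): {p=-9, r=-5}
  after event 5 (t=27: DEL r): {p=-9}
  after event 6 (t=37: DEC q by 3): {p=-9, q=-3}
  after event 7 (t=44: DEC r by 11): {p=-9, q=-3, r=-11}
  after event 8 (t=45: SET q = 29): {p=-9, q=29, r=-11}

Answer: {p=-9, q=29, r=-11}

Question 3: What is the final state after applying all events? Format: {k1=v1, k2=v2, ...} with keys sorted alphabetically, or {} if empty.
Answer: {p=-15, q=31, r=40}

Derivation:
  after event 1 (t=8: SET q = -13): {q=-13}
  after event 2 (t=9: DEC r by 5): {q=-13, r=-5}
  after event 3 (t=18: DEC p by 9): {p=-9, q=-13, r=-5}
  after event 4 (t=23: DEL q): {p=-9, r=-5}
  after event 5 (t=27: DEL r): {p=-9}
  after event 6 (t=37: DEC q by 3): {p=-9, q=-3}
  after event 7 (t=44: DEC r by 11): {p=-9, q=-3, r=-11}
  after event 8 (t=45: SET q = 29): {p=-9, q=29, r=-11}
  after event 9 (t=50: INC q by 2): {p=-9, q=31, r=-11}
  after event 10 (t=59: INC p by 8): {p=-1, q=31, r=-11}
  after event 11 (t=61: SET r = 40): {p=-1, q=31, r=40}
  after event 12 (t=69: DEC p by 14): {p=-15, q=31, r=40}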